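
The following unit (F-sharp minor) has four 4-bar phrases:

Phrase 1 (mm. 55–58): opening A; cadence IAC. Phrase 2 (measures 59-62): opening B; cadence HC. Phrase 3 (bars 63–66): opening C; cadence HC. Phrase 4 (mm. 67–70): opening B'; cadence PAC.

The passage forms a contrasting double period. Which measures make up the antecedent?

In a double period the four phrases pair into a large antecedent (phrases 1–2, ending half cadence) and a large consequent (phrases 3–4, ending perfect authentic cadence). The antecedent spans mm. 55-62.

measures 55–62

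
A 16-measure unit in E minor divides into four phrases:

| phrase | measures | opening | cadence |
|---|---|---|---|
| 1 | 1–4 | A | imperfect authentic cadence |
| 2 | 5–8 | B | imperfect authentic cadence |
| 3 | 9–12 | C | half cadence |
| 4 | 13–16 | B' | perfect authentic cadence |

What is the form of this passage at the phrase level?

Four phrases in two halves: the first half (mm. 1–8) ends with an imperfect authentic cadence, the second (mm. 9–16) with a perfect authentic cadence — a large antecedent–consequent pair, i.e. a double period.
Phrase 3 begins with different material from phrase 1, making it contrasting.

contrasting double period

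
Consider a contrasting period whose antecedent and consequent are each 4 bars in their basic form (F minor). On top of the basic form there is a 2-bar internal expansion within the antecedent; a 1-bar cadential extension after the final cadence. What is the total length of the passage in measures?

Basic contrasting period: 4 + 4 = 8 bars.
8 (basic form) + 2 (internal expansion) + 1 (cadential extension) = 11.

11 measures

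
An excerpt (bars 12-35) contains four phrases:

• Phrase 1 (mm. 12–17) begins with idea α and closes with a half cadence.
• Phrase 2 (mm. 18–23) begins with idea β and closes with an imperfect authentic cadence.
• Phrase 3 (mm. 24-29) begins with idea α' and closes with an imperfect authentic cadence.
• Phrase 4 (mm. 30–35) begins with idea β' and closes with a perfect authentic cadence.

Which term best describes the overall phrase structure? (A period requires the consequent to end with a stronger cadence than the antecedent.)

Four phrases in two halves: the first half (mm. 12–23) ends with an imperfect authentic cadence, the second (mm. 24–35) with a perfect authentic cadence — a large antecedent–consequent pair, i.e. a double period.
Phrase 3 begins with the same material as phrase 1, making it parallel.

parallel double period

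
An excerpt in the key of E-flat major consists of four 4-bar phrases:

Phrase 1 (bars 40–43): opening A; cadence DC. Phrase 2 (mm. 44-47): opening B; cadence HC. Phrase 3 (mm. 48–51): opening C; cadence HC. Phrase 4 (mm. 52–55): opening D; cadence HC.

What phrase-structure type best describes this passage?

phrase group

Phrase 4 ends with a half cadence, no stronger than phrase 2's half cadence, so the four phrases do not form a double period; nor do phrases 3–4 duplicate 1–2, so it is not a repeated period. With no phrase reaching a conclusive cadence, the passage is a phrase group.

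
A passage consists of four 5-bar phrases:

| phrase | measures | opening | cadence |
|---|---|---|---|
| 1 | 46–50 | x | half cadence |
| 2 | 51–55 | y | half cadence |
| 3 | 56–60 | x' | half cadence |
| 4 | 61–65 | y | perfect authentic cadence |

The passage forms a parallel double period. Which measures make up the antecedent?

In a double period the four phrases pair into a large antecedent (phrases 1–2, ending half cadence) and a large consequent (phrases 3–4, ending perfect authentic cadence). The antecedent spans measures 46–55.

measures 46–55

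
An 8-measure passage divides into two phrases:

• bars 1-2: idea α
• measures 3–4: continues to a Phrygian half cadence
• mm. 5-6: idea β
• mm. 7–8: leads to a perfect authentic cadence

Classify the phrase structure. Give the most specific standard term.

Phrase 1 ends with a Phrygian half cadence (weaker) and phrase 2 with a perfect authentic cadence (stronger): antecedent + consequent = a period.
The two phrases open with different material (α / β), so the period is contrasting.

contrasting period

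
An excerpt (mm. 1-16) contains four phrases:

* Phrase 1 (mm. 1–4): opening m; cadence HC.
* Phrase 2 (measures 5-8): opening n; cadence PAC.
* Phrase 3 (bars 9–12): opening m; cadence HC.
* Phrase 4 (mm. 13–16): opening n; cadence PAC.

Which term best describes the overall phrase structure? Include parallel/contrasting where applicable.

The cadence pattern HC–PAC–HC–PAC is weak–strong twice, and phrases 3–4 restate phrases 1–2: a period heard twice, not a double period (which would end weakly at phrase 2).

repeated period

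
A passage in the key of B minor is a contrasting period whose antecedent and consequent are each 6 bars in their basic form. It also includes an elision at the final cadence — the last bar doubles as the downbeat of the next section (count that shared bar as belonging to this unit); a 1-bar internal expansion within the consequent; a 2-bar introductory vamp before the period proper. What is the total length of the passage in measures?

15 measures

Basic contrasting period: 6 + 6 = 12 bars.
12 (basic form) + 1 (internal expansion) + 2 (introduction) = 15.
The elision shares a bar with the next section but does not change this unit's count.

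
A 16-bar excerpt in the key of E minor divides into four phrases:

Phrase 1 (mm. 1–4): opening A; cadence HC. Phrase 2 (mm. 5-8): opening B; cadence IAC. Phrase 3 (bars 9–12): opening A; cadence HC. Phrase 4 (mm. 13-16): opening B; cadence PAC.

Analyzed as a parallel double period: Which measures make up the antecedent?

In a double period the four phrases pair into a large antecedent (phrases 1–2, ending imperfect authentic cadence) and a large consequent (phrases 3–4, ending perfect authentic cadence). The antecedent spans measures 1–8.

measures 1–8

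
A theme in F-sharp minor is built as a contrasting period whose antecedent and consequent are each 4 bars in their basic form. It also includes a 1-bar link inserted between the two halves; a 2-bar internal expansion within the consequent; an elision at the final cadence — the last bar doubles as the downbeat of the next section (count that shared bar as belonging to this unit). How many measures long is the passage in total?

11 measures

Basic contrasting period: 4 + 4 = 8 bars.
8 (basic form) + 1 (link) + 2 (internal expansion) = 11.
The elision shares a bar with the next section but does not change this unit's count.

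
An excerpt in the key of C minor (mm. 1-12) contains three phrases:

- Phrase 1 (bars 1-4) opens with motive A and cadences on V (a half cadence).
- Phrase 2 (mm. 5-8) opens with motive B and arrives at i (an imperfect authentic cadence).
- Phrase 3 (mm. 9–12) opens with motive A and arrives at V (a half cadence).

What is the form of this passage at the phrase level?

The final phrase closes with a half cadence, which is not stronger than the preceding imperfect authentic cadence; the 3 phrases lack an overall antecedent–consequent design and so form a phrase group.

phrase group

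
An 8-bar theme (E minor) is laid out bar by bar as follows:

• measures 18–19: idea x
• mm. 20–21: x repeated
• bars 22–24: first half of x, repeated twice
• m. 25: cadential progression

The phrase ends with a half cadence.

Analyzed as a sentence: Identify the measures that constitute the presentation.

The presentation of a sentence is the basic idea (measures 18-19) plus its repetition (mm. 20-21); the presentation is therefore mm. 18-21.

measures 18–21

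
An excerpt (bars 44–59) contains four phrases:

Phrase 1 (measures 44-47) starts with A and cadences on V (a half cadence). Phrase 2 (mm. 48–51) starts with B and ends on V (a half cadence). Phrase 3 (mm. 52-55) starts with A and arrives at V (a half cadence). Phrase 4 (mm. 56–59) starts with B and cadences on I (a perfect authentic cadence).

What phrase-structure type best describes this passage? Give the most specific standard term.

Four phrases in two halves: the first half (mm. 44-51) ends with a half cadence, the second (mm. 52–59) with a perfect authentic cadence — a large antecedent–consequent pair, i.e. a double period.
Phrase 3 begins with the same material as phrase 1, making it parallel.

parallel double period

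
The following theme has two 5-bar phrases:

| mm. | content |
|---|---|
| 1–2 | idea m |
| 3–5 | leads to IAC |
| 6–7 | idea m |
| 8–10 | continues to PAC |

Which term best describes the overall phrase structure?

parallel period

Phrase 1 ends with an imperfect authentic cadence (weaker) and phrase 2 with a perfect authentic cadence (stronger): antecedent + consequent = a period.
The two phrases open with the same material (m / m), so the period is parallel.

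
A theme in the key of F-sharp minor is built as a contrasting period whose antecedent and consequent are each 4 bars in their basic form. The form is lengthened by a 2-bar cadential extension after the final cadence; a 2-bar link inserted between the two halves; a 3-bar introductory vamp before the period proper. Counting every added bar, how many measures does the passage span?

15 measures

Basic contrasting period: 4 + 4 = 8 bars.
8 (basic form) + 2 (cadential extension) + 2 (link) + 3 (introduction) = 15.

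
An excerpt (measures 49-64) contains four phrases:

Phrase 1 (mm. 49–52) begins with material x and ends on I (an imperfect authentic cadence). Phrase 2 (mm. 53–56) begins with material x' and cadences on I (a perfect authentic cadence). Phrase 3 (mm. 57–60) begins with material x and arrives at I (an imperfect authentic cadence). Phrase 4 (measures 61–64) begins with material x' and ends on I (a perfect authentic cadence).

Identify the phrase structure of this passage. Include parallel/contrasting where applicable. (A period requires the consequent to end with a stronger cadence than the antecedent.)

repeated period

The cadence pattern IAC–PAC–IAC–PAC is weak–strong twice, and phrases 3–4 restate phrases 1–2: a period heard twice, not a double period (which would end weakly at phrase 2).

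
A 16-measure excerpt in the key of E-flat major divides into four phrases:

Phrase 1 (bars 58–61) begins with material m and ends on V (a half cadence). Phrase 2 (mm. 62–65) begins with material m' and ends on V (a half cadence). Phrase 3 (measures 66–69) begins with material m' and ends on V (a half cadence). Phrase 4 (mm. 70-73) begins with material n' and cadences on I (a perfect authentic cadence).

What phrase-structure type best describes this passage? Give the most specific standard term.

parallel double period

Four phrases in two halves: the first half (bars 58-65) ends with a half cadence, the second (mm. 66–73) with a perfect authentic cadence — a large antecedent–consequent pair, i.e. a double period.
Phrase 3 begins with the same material as phrase 1, making it parallel.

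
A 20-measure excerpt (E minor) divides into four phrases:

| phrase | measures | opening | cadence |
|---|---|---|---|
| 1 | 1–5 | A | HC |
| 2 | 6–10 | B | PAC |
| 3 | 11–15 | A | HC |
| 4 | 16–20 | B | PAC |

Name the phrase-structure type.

repeated period

The cadence pattern HC–PAC–HC–PAC is weak–strong twice, and phrases 3–4 restate phrases 1–2: a period heard twice, not a double period (which would end weakly at phrase 2).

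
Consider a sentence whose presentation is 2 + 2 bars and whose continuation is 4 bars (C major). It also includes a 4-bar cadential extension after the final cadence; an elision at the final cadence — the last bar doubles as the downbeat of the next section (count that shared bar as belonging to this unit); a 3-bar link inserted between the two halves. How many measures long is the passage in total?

Basic sentence: 2 + 2 + 4 = 8 bars.
8 (basic form) + 4 (cadential extension) + 3 (link) = 15.
The elision shares a bar with the next section but does not change this unit's count.

15 measures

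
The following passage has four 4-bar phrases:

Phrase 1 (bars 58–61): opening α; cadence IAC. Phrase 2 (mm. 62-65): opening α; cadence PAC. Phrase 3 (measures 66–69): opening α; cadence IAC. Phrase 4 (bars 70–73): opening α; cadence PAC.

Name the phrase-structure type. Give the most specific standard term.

The cadence pattern IAC–PAC–IAC–PAC is weak–strong twice, and phrases 3–4 restate phrases 1–2: a period heard twice, not a double period (which would end weakly at phrase 2).

repeated period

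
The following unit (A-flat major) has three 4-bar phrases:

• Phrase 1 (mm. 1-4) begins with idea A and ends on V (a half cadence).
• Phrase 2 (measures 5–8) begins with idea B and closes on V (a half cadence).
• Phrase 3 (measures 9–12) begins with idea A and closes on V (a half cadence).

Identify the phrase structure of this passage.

The final phrase closes with a half cadence, which is not stronger than the preceding half cadence; the 3 phrases lack an overall antecedent–consequent design and so form a phrase group.

phrase group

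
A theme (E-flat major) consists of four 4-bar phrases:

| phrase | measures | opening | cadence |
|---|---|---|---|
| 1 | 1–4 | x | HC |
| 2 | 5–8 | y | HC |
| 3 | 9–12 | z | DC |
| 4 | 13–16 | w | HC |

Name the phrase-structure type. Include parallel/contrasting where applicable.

phrase group

Phrase 4 ends with a half cadence, no stronger than phrase 2's half cadence, so the four phrases do not form a double period; nor do phrases 3–4 duplicate 1–2, so it is not a repeated period. With no phrase reaching a conclusive cadence, the passage is a phrase group.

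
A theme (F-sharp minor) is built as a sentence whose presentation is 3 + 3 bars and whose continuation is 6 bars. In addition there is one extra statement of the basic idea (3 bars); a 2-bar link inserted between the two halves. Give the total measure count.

17 measures

Basic sentence: 3 + 3 + 6 = 12 bars.
12 (basic form) + 3 (extra statement) + 2 (link) = 17.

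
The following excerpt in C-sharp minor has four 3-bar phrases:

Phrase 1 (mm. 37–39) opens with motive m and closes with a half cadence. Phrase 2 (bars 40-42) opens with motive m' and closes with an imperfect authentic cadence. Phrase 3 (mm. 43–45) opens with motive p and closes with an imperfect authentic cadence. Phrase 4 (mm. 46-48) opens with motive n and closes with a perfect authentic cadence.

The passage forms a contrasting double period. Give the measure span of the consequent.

measures 43–48

In a double period the first pair of phrases (ending imperfect authentic cadence) is the large antecedent and the second pair (ending perfect authentic cadence) is the large consequent; the consequent is measures 43–48.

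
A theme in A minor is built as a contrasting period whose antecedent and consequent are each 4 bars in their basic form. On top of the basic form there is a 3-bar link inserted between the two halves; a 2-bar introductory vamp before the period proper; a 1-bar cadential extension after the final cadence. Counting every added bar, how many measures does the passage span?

14 measures

Basic contrasting period: 4 + 4 = 8 bars.
8 (basic form) + 3 (link) + 2 (introduction) + 1 (cadential extension) = 14.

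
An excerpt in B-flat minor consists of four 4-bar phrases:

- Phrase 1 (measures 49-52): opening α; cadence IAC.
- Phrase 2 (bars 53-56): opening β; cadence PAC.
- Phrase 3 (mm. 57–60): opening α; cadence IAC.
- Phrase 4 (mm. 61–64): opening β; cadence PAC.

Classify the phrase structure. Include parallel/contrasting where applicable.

repeated period

The cadence pattern IAC–PAC–IAC–PAC is weak–strong twice, and phrases 3–4 restate phrases 1–2: a period heard twice, not a double period (which would end weakly at phrase 2).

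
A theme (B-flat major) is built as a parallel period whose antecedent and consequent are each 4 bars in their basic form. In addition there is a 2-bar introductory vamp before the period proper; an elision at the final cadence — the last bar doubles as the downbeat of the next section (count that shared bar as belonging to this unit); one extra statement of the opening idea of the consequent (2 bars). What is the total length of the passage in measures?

Basic parallel period: 4 + 4 = 8 bars.
8 (basic form) + 2 (introduction) + 2 (extra statement) = 12.
The elision shares a bar with the next section but does not change this unit's count.

12 measures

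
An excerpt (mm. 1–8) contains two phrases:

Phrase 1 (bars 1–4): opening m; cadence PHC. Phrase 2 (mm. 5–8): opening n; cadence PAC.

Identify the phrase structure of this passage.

Phrase 1 ends with a Phrygian half cadence (weaker) and phrase 2 with a perfect authentic cadence (stronger): antecedent + consequent = a period.
The two phrases open with different material (m / n), so the period is contrasting.

contrasting period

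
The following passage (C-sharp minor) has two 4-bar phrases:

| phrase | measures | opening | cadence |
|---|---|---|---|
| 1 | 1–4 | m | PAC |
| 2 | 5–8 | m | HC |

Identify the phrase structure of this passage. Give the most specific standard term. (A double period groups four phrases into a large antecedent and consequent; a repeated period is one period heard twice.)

phrase group

The second phrase closes with a half cadence, which is not stronger than the first phrase's perfect authentic cadence; without a weak→strong cadential pair there is no antecedent–consequent relationship, so this is a phrase group rather than a period.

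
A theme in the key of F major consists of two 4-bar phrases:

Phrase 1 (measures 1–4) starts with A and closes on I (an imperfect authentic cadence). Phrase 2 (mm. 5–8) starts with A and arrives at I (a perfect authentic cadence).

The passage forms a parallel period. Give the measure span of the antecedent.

The antecedent is the phrase ending with the weaker cadence (imperfect authentic cadence, phrase 1) and the consequent the one ending more conclusively (perfect authentic cadence, phrase 2); the antecedent is bars 1–4.

measures 1–4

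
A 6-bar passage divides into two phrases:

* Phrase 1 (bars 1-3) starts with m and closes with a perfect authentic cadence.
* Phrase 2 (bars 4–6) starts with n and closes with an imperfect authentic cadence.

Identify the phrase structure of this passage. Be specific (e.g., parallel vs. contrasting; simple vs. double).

The second phrase closes with an imperfect authentic cadence, which is not stronger than the first phrase's perfect authentic cadence; without a weak→strong cadential pair there is no antecedent–consequent relationship, so this is a phrase group rather than a period.

phrase group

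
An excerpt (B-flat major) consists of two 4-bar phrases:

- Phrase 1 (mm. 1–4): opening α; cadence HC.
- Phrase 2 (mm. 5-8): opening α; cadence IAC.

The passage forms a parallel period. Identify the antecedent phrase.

phrase 1

The phrase ending with the weaker cadence (half cadence) is the antecedent; the one ending more conclusively (imperfect authentic cadence) is the consequent. The antecedent is phrase 1.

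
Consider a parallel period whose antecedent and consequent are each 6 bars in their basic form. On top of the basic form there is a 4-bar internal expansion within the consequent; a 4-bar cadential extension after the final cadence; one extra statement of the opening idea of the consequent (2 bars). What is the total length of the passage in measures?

22 measures

Basic parallel period: 6 + 6 = 12 bars.
12 (basic form) + 4 (internal expansion) + 4 (cadential extension) + 2 (extra statement) = 22.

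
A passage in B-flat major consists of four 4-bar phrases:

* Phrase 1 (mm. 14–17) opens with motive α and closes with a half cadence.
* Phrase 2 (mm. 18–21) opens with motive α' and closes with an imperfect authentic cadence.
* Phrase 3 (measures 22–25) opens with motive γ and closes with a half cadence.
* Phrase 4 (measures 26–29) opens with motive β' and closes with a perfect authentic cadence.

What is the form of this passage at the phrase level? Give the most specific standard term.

contrasting double period

Four phrases in two halves: the first half (mm. 14–21) ends with an imperfect authentic cadence, the second (mm. 22-29) with a perfect authentic cadence — a large antecedent–consequent pair, i.e. a double period.
Phrase 3 begins with different material from phrase 1, making it contrasting.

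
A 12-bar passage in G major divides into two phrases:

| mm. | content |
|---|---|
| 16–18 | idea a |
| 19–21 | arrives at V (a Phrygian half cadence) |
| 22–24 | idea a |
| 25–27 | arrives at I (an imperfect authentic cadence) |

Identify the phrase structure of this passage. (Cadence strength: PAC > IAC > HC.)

parallel period

Phrase 1 ends with a Phrygian half cadence (weaker) and phrase 2 with an imperfect authentic cadence (stronger): antecedent + consequent = a period.
The two phrases open with the same material (a / a), so the period is parallel.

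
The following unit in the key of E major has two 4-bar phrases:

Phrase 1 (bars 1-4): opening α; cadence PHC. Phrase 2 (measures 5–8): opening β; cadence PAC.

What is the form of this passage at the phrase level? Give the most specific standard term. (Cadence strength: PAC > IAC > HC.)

contrasting period

Phrase 1 ends with a Phrygian half cadence (weaker) and phrase 2 with a perfect authentic cadence (stronger): antecedent + consequent = a period.
The two phrases open with different material (α / β), so the period is contrasting.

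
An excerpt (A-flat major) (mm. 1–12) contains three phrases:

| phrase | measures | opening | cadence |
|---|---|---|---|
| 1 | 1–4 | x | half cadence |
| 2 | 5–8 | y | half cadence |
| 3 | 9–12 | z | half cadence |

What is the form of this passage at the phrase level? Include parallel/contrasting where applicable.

The final phrase closes with a half cadence, which is not stronger than the preceding half cadence; the 3 phrases lack an overall antecedent–consequent design and so form a phrase group.

phrase group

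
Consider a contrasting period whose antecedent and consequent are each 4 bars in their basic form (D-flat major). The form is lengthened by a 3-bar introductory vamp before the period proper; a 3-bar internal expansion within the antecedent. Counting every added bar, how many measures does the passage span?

14 measures

Basic contrasting period: 4 + 4 = 8 bars.
8 (basic form) + 3 (introduction) + 3 (internal expansion) = 14.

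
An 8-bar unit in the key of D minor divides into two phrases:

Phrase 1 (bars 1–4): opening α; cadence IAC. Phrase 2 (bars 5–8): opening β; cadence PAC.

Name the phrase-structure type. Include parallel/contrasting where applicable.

contrasting period

Phrase 1 ends with an imperfect authentic cadence (weaker) and phrase 2 with a perfect authentic cadence (stronger): antecedent + consequent = a period.
The two phrases open with different material (α / β), so the period is contrasting.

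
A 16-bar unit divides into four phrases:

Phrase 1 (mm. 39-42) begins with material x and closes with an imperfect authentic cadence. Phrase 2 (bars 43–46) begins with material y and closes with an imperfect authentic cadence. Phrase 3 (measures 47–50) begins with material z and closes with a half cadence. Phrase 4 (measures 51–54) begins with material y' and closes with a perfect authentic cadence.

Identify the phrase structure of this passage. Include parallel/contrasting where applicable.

contrasting double period

Four phrases in two halves: the first half (bars 39-46) ends with an imperfect authentic cadence, the second (bars 47–54) with a perfect authentic cadence — a large antecedent–consequent pair, i.e. a double period.
Phrase 3 begins with different material from phrase 1, making it contrasting.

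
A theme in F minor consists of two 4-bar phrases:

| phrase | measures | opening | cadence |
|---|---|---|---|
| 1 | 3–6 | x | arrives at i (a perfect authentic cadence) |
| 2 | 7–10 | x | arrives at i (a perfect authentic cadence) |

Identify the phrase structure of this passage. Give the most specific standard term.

Both phrases have the same opening (x) and the same cadence (perfect authentic cadence): the second is a restatement, not a consequent, so this is a repeated phrase rather than a period.

repeated phrase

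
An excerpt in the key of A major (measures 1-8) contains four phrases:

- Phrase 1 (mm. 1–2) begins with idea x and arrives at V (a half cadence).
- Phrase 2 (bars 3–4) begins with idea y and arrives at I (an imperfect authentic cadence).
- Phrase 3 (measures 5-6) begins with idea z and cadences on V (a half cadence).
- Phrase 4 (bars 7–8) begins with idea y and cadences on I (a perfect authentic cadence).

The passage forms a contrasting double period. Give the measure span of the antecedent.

In a double period the four phrases pair into a large antecedent (phrases 1–2, ending imperfect authentic cadence) and a large consequent (phrases 3–4, ending perfect authentic cadence). The antecedent spans bars 1–4.

measures 1–4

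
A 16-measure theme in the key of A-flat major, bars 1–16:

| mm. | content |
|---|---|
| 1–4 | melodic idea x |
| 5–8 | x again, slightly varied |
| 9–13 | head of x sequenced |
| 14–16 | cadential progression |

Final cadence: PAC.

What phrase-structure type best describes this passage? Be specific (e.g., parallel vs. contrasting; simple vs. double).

Basic idea (bars 1-4) + its repetition (mm. 5-8) form the presentation; fragmentation and cadence (mm. 9–16) form the continuation — the 16-bar whole is a sentence.

sentence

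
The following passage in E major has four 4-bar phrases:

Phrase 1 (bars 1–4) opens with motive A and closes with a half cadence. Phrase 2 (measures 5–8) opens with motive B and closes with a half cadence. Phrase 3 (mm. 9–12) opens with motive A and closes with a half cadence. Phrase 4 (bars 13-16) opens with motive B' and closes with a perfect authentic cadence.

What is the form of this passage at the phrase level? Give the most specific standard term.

Four phrases in two halves: the first half (measures 1–8) ends with a half cadence, the second (bars 9–16) with a perfect authentic cadence — a large antecedent–consequent pair, i.e. a double period.
Phrase 3 begins with the same material as phrase 1, making it parallel.

parallel double period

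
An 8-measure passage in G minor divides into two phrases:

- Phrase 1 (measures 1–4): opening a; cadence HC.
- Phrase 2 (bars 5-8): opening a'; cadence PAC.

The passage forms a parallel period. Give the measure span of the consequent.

measures 5–8

The phrase ending with the weaker cadence (half cadence) is the antecedent; the one ending more conclusively (perfect authentic cadence) is the consequent. The consequent is measures 5–8.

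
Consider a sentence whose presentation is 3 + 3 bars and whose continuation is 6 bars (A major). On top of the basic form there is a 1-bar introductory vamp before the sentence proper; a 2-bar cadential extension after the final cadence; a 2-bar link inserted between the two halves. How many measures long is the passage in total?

Basic sentence: 3 + 3 + 6 = 12 bars.
12 (basic form) + 1 (introduction) + 2 (cadential extension) + 2 (link) = 17.

17 measures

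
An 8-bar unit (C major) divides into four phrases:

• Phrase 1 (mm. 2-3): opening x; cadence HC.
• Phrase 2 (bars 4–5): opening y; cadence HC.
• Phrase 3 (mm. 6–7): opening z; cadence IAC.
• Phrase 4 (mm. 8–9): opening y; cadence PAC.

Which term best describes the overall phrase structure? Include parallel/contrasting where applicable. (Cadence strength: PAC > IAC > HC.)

contrasting double period

Four phrases in two halves: the first half (bars 2–5) ends with a half cadence, the second (measures 6–9) with a perfect authentic cadence — a large antecedent–consequent pair, i.e. a double period.
Phrase 3 begins with different material from phrase 1, making it contrasting.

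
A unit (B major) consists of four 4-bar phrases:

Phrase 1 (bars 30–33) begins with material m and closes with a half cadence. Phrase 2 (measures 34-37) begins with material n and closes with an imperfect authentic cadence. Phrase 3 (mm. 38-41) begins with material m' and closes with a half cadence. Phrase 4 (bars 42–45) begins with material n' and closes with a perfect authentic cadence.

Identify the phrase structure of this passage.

Four phrases in two halves: the first half (bars 30–37) ends with an imperfect authentic cadence, the second (measures 38–45) with a perfect authentic cadence — a large antecedent–consequent pair, i.e. a double period.
Phrase 3 begins with the same material as phrase 1, making it parallel.

parallel double period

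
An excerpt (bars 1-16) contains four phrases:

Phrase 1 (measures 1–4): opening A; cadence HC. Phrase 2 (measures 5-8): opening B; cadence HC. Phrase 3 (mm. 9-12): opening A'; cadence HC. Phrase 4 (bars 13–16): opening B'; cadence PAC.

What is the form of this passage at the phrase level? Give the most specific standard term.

Four phrases in two halves: the first half (bars 1-8) ends with a half cadence, the second (measures 9–16) with a perfect authentic cadence — a large antecedent–consequent pair, i.e. a double period.
Phrase 3 begins with the same material as phrase 1, making it parallel.

parallel double period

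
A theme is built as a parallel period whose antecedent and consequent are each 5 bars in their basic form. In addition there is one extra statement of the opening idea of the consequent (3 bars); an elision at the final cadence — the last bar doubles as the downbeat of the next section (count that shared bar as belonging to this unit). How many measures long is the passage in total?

13 measures

Basic parallel period: 5 + 5 = 10 bars.
10 (basic form) + 3 (extra statement) = 13.
The elision shares a bar with the next section but does not change this unit's count.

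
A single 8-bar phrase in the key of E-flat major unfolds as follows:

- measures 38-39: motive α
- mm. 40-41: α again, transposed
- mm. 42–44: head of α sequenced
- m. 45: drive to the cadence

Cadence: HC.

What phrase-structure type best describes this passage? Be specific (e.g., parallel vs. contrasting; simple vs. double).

Basic idea (mm. 38–39) + its repetition (mm. 40–41) form the presentation; fragmentation and cadence (measures 42-45) form the continuation — the 8-bar whole is a sentence.

sentence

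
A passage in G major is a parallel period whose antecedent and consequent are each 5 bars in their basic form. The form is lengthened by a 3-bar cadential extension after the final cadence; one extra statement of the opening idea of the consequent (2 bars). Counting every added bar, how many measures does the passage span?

Basic parallel period: 5 + 5 = 10 bars.
10 (basic form) + 3 (cadential extension) + 2 (extra statement) = 15.

15 measures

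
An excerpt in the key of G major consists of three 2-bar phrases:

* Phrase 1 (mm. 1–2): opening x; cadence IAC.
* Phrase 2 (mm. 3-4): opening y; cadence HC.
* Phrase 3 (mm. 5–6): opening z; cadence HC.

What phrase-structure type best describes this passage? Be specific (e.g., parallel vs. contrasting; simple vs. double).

The final phrase closes with a half cadence, which is not stronger than the preceding half cadence; the 3 phrases lack an overall antecedent–consequent design and so form a phrase group.

phrase group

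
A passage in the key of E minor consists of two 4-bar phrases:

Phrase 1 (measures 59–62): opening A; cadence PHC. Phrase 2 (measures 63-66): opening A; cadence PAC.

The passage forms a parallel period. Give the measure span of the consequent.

The antecedent is the phrase ending with the weaker cadence (Phrygian half cadence, phrase 1) and the consequent the one ending more conclusively (perfect authentic cadence, phrase 2); the consequent is mm. 63-66.

measures 63–66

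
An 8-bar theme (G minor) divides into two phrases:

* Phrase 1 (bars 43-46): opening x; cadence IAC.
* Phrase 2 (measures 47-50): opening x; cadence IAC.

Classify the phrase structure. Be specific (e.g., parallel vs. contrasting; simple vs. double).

Both phrases have the same opening (x) and the same cadence (imperfect authentic cadence): the second is a restatement, not a consequent, so this is a repeated phrase rather than a period.

repeated phrase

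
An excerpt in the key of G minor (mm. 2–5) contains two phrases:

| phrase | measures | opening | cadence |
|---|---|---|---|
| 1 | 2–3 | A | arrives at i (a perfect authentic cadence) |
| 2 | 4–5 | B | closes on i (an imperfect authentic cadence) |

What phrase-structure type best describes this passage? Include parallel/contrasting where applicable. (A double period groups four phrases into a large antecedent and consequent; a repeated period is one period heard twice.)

phrase group

The second phrase closes with an imperfect authentic cadence, which is not stronger than the first phrase's perfect authentic cadence; without a weak→strong cadential pair there is no antecedent–consequent relationship, so this is a phrase group rather than a period.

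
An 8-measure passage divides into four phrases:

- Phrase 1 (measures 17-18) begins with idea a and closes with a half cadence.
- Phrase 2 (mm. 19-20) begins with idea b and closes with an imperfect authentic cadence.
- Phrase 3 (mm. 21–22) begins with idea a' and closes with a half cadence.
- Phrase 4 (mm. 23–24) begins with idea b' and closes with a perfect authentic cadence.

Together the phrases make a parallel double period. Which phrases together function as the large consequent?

In a double period the first pair of phrases (ending imperfect authentic cadence) is the large antecedent and the second pair (ending perfect authentic cadence) is the large consequent; the consequent is phrases 3 and 4.

phrases 3 and 4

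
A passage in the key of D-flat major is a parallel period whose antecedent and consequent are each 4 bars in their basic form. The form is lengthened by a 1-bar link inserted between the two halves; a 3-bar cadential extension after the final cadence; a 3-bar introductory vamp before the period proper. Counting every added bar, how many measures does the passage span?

15 measures

Basic parallel period: 4 + 4 = 8 bars.
8 (basic form) + 1 (link) + 3 (cadential extension) + 3 (introduction) = 15.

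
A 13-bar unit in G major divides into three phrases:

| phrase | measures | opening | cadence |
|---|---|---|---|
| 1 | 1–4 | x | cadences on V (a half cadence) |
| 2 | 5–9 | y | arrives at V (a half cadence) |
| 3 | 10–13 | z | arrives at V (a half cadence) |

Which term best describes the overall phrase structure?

The final phrase closes with a half cadence, which is not stronger than the preceding half cadence; the 3 phrases lack an overall antecedent–consequent design and so form a phrase group.

phrase group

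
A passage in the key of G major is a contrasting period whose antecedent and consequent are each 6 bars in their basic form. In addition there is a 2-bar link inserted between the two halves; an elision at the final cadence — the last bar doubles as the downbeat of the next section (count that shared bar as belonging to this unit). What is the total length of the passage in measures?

Basic contrasting period: 6 + 6 = 12 bars.
12 (basic form) + 2 (link) = 14.
The elision shares a bar with the next section but does not change this unit's count.

14 measures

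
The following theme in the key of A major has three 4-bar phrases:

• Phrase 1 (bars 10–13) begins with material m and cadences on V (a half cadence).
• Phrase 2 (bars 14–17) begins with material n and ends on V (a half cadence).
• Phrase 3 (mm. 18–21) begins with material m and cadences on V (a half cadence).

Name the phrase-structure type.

The final phrase closes with a half cadence, which is not stronger than the preceding half cadence; the 3 phrases lack an overall antecedent–consequent design and so form a phrase group.

phrase group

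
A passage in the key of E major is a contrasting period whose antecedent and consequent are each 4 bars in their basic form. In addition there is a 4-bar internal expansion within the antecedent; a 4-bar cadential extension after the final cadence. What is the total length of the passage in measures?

16 measures

Basic contrasting period: 4 + 4 = 8 bars.
8 (basic form) + 4 (internal expansion) + 4 (cadential extension) = 16.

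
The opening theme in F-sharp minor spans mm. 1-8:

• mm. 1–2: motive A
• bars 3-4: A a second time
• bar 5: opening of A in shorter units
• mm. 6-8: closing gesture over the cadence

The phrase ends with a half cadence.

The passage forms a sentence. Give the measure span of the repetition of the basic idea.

The presentation of a sentence is the basic idea (mm. 1–2) plus its repetition (measures 3–4); the repetition of the basic idea is therefore mm. 3–4.

measures 3–4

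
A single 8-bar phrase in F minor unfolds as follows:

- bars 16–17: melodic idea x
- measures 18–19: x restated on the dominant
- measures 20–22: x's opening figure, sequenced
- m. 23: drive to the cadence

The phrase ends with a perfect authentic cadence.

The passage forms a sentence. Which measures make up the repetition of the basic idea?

The presentation of a sentence is the basic idea (mm. 16-17) plus its repetition (measures 18–19); the repetition of the basic idea is therefore bars 18-19.

measures 18–19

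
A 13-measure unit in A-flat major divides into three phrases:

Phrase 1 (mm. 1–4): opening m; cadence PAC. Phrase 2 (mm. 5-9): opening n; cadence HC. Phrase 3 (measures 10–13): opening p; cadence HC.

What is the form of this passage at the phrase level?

phrase group

The final phrase closes with a half cadence, which is not stronger than the preceding half cadence; the 3 phrases lack an overall antecedent–consequent design and so form a phrase group.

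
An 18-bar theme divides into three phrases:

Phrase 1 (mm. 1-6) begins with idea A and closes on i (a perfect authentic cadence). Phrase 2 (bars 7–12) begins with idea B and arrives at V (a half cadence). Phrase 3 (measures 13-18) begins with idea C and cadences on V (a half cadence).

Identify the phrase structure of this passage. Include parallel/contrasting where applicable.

The final phrase closes with a half cadence, which is not stronger than the preceding half cadence; the 3 phrases lack an overall antecedent–consequent design and so form a phrase group.

phrase group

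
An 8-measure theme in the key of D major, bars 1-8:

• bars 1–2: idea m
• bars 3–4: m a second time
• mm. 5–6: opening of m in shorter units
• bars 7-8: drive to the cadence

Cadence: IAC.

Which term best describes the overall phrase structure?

sentence

Basic idea (mm. 1-2) + its repetition (measures 3–4) form the presentation; fragmentation and cadence (mm. 5-8) form the continuation — the 8-bar whole is a sentence.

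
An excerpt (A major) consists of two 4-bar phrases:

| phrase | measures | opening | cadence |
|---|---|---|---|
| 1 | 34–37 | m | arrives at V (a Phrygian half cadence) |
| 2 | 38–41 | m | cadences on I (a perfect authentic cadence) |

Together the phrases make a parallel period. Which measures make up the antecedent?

measures 34–37

The phrase ending with the weaker cadence (Phrygian half cadence) is the antecedent; the one ending more conclusively (perfect authentic cadence) is the consequent. The antecedent is measures 34–37.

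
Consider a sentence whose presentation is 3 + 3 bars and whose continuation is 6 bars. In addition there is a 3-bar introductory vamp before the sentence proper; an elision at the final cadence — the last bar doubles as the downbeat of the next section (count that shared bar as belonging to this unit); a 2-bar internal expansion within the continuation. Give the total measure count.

17 measures

Basic sentence: 3 + 3 + 6 = 12 bars.
12 (basic form) + 3 (introduction) + 2 (internal expansion) = 17.
The elision shares a bar with the next section but does not change this unit's count.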